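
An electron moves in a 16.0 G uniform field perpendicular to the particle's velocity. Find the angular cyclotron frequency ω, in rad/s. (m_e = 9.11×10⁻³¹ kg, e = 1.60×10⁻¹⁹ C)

ω = qB/m = (1×1.60×10^-19)(1.60×10^-3) / (9.11×10^-31) = 2.81×10^8 rad/s.

ω ≈ 2.81×10^8 rad/s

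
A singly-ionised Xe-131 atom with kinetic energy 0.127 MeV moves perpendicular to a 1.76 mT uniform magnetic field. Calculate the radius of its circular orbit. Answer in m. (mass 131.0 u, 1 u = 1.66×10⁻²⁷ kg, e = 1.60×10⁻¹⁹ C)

Convert the energy: K = 0.127 MeV = 2.03×10^-14 J.
v = √(2K/m) = √(2·2.03×10^-14/2.17×10^-25) = 4.32×10^5 m/s.
r = mv/(qB) = (2.17×10^-25)(4.32×10^5) / [(1×1.60×10^-19)(1.76×10^-3)] = 334 m.

r ≈ 334 m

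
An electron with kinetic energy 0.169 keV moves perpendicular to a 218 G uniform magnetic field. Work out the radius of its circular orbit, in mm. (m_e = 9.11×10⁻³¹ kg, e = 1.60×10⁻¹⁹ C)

Convert the energy: K = 0.169 keV = 2.70×10^-17 J.
v = √(2K/m) = √(2·2.70×10^-17/9.11×10^-31) = 7.70×10^6 m/s.
r = mv/(qB) = (9.11×10^-31)(7.70×10^6) / [(1×1.60×10^-19)(0.0218)] = 2.01×10^-3 m.

r ≈ 2.01 mm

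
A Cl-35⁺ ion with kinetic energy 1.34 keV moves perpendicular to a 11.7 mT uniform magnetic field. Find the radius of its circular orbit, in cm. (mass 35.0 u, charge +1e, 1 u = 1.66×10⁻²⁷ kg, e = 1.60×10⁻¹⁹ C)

r ≈ 267 cm

Convert the energy: K = 1.34 keV = 2.14×10^-16 J.
v = √(2K/m) = √(2·2.14×10^-16/5.81×10^-26) = 8.59×10^4 m/s.
r = mv/(qB) = (5.81×10^-26)(8.59×10^4) / [(1×1.60×10^-19)(0.0117)] = 2.67 m.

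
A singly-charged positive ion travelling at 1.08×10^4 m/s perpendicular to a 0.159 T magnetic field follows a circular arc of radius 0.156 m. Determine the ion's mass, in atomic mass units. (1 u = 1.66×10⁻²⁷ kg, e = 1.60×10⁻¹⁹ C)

qvB = mv²/r ⇒ m = qBr/v.
m = (1×1.60×10^-19)(0.159)(0.156) / (1.08×10^4) = 3.67×10^-25 kg = 221 u.

m ≈ 221 u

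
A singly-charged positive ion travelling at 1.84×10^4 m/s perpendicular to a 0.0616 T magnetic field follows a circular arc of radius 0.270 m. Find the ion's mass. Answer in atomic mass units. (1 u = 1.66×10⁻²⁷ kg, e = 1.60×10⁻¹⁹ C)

m ≈ 87.1 u

qvB = mv²/r ⇒ m = qBr/v.
m = (1×1.60×10^-19)(0.0616)(0.270) / (1.84×10^4) = 1.45×10^-25 kg = 87.1 u.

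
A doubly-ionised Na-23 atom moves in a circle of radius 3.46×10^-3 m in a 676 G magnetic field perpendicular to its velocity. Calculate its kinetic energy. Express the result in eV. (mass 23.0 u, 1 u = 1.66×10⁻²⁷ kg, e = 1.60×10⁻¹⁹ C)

v = qBr/m = (2×1.60×10^-19)(0.0676)(3.46×10^-3) / (3.82×10^-26) = 1960 m/s.
K = ½mv² = 0.5·(3.82×10^-26)·(1960)² = 7.34×10^-20 J = 0.459 eV.

K ≈ 0.459 eV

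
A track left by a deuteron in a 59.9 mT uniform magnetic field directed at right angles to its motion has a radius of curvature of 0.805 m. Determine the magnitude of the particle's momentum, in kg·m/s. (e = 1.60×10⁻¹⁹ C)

Since qvB = mv²/r, the momentum p = mv = qBr.
p = (1×1.60×10^-19)(0.0599)(0.805) = 7.72×10^-21 kg·m/s.

p ≈ 7.72×10^-21 kg·m/s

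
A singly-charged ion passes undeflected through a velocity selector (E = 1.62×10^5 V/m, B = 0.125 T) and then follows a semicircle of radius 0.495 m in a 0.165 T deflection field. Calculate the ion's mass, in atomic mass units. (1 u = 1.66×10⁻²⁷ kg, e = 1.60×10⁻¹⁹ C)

v = E/B₁ = 1.30×10^6 m/s.
From r = mv/(qB₂), m = qB₂r/v = (1×1.60×10^-19)(0.165)(0.495) / (1.30×10^6) = 1.01×10^-26 kg.
In atomic mass units: m = 1.01×10^-26 / 1.66×10^-27 = 6.07 u.

m ≈ 6.07 u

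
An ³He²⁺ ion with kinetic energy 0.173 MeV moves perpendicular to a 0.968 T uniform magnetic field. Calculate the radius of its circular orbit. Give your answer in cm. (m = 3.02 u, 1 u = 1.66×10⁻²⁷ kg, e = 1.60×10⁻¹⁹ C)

r ≈ 5.38 cm

Convert the energy: K = 0.173 MeV = 2.77×10^-14 J.
v = √(2K/m) = √(2·2.77×10^-14/5.01×10^-27) = 3.32×10^6 m/s.
r = mv/(qB) = (5.01×10^-27)(3.32×10^6) / [(2×1.60×10^-19)(0.968)] = 0.0538 m.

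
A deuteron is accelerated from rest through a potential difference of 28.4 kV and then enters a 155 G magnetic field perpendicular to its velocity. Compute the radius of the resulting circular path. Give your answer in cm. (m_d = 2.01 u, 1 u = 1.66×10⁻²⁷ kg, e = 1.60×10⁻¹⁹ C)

r ≈ 222 cm

The kinetic energy gained is K = qV = (1×1.60×10^-19)(2.84×10^4) = 4.54×10^-15 J.
v = √(2K/m) = 1.65×10^6 m/s.
r = mv/(qB) = (3.34×10^-27)(1.65×10^6) / [(1×1.60×10^-19)(0.0155)] = 2.22 m.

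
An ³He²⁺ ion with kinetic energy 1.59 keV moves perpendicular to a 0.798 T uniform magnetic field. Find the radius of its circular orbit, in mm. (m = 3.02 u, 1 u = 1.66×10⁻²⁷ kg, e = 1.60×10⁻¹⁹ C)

Convert the energy: K = 1.59 keV = 2.54×10^-16 J.
v = √(2K/m) = √(2·2.54×10^-16/5.01×10^-27) = 3.19×10^5 m/s.
r = mv/(qB) = (5.01×10^-27)(3.19×10^5) / [(2×1.60×10^-19)(0.798)] = 6.25×10^-3 m.

r ≈ 6.25 mm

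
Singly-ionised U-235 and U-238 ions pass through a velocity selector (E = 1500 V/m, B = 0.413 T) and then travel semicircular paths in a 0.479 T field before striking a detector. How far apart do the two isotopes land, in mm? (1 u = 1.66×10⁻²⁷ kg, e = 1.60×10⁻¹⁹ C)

Δd ≈ 0.472 mm

Both emerge at v = E/B₁ = 3630 m/s.
r = mv/(qB₂), so r₁ = 0.018487 m and r₂ = 0.018723 m, giving Δr = 2.36×10^-4 m.
After a semicircle each ion lands a diameter 2r from the entry slit, so the separation is 2Δr = 4.72×10^-4 m.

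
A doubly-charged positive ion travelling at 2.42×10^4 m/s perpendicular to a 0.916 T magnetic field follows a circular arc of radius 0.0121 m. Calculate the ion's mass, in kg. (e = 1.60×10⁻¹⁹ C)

m ≈ 1.47×10^-25 kg

qvB = mv²/r ⇒ m = qBr/v.
m = (2×1.60×10^-19)(0.916)(0.0121) / (2.42×10^4) = 1.47×10^-25 kg.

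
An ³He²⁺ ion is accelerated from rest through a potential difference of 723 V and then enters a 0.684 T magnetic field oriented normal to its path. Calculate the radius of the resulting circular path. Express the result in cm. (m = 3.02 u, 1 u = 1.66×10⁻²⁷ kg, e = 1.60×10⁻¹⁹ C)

r ≈ 0.696 cm

The kinetic energy gained is K = qV = (2×1.60×10^-19)(723) = 2.31×10^-16 J.
v = √(2K/m) = 3.04×10^5 m/s.
r = mv/(qB) = (5.01×10^-27)(3.04×10^5) / [(2×1.60×10^-19)(0.684)] = 6.96×10^-3 m.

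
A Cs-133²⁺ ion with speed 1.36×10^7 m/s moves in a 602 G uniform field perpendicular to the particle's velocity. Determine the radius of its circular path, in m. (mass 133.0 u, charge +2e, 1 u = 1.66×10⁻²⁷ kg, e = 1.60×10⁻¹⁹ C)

The magnetic force provides the centripetal force: qvB = mv²/r, so r = mv/(qB).
r = (2.21×10^-25 kg)(1.36×10^7 m/s) / [(2×1.60×10^-19 C)(0.0602 T)] = 156 m.

r ≈ 156 m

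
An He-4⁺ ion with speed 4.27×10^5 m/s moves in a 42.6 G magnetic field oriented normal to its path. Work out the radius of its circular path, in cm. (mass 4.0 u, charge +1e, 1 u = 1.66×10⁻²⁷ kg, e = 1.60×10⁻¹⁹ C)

r ≈ 416 cm

The magnetic force provides the centripetal force: qvB = mv²/r, so r = mv/(qB).
r = (6.64×10^-27 kg)(4.27×10^5 m/s) / [(1×1.60×10^-19 C)(4.26×10^-3 T)] = 4.16 m.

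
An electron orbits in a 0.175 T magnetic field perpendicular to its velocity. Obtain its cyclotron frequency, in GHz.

f = qB/(2πm) = (1×1.60×10^-19)(0.175) / [2π(9.11×10^-31)] = 4.89×10^9 Hz.

f ≈ 4.89 GHz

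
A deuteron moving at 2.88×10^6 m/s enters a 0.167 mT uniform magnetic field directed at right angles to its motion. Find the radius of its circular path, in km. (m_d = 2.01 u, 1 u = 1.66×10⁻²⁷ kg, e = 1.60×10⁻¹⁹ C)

The magnetic force provides the centripetal force: qvB = mv²/r, so r = mv/(qB).
r = (3.34×10^-27 kg)(2.88×10^6 m/s) / [(1×1.60×10^-19 C)(1.67×10^-4 T)] = 360 m.

r ≈ 0.360 km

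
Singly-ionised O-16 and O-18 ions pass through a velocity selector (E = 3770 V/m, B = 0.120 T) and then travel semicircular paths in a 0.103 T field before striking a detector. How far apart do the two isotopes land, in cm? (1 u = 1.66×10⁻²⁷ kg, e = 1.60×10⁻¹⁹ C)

Both emerge at v = E/B₁ = 3.14×10^4 m/s.
r = mv/(qB₂), so r₁ = 0.05063 m and r₂ = 0.05696 m, giving Δr = 6.33×10^-3 m.
After a semicircle each ion lands a diameter 2r from the entry slit, so the separation is 2Δr = 0.0127 m.

Δd ≈ 1.27 cm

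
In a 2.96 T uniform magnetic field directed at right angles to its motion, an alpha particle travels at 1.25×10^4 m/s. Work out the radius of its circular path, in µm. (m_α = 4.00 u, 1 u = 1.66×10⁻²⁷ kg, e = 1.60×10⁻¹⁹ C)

r ≈ 87.6 µm

The magnetic force provides the centripetal force: qvB = mv²/r, so r = mv/(qB).
r = (6.64×10^-27 kg)(1.25×10^4 m/s) / [(2×1.60×10^-19 C)(2.96 T)] = 8.76×10^-5 m.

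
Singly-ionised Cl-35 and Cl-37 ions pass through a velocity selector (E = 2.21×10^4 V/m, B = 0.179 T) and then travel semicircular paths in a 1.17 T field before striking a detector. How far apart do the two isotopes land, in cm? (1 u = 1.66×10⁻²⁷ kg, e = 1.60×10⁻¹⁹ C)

Both emerge at v = E/B₁ = 1.23×10^5 m/s.
r = mv/(qB₂), so r₁ = 0.03832 m and r₂ = 0.04051 m, giving Δr = 2.19×10^-3 m.
After a semicircle each ion lands a diameter 2r from the entry slit, so the separation is 2Δr = 4.38×10^-3 m.

Δd ≈ 0.438 cm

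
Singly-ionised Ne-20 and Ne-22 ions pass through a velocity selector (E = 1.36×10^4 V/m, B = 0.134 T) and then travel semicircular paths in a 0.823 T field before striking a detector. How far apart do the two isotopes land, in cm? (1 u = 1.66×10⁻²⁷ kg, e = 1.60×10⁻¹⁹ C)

Δd ≈ 0.512 cm

Both emerge at v = E/B₁ = 1.01×10^5 m/s.
r = mv/(qB₂), so r₁ = 0.02559 m and r₂ = 0.02815 m, giving Δr = 2.56×10^-3 m.
After a semicircle each ion lands a diameter 2r from the entry slit, so the separation is 2Δr = 5.12×10^-3 m.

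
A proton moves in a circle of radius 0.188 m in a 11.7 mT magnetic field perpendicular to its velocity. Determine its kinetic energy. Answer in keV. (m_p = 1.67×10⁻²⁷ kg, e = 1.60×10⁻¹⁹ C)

v = qBr/m = (1×1.60×10^-19)(0.0117)(0.188) / (1.67×10^-27) = 2.11×10^5 m/s.
K = ½mv² = 0.5·(1.67×10^-27)·(2.11×10^5)² = 3.71×10^-17 J = 0.232 keV.

K ≈ 0.232 keV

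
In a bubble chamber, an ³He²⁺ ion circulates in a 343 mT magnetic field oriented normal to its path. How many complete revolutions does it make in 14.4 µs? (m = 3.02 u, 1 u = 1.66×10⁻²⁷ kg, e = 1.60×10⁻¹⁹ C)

N = 50

T = 2πm/(qB) = 2π(5.0132×10^-27) / [(2×1.60×10^-19)(0.343)] = 2.8698×10^-7 s.
N = t/T = 1.44×10^-5 / 2.8698×10^-7 ≈ 50.18, so 50 complete revolutions.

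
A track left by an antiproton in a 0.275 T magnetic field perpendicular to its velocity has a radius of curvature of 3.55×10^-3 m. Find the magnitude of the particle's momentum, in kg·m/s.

Since qvB = mv²/r, the momentum p = mv = qBr.
p = (1×1.60×10^-19)(0.275)(3.55×10^-3) = 1.56×10^-22 kg·m/s.

p ≈ 1.56×10^-22 kg·m/s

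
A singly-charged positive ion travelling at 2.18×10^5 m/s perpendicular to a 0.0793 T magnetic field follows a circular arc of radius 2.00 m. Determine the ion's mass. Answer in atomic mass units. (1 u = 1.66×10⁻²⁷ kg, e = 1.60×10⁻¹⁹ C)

qvB = mv²/r ⇒ m = qBr/v.
m = (1×1.60×10^-19)(0.0793)(2.00) / (2.18×10^5) = 1.16×10^-25 kg = 70.1 u.

m ≈ 70.1 u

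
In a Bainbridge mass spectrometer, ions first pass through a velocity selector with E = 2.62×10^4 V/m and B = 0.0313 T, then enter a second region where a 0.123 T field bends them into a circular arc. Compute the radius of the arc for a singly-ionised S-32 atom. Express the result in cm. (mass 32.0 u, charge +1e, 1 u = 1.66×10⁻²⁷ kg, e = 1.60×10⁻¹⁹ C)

The selector passes v = E/B = 2.62×10^4/0.0313 = 8.37×10^5 m/s.
In the deflection region, r = mv/(qB₂) = (5.31×10^-26)(8.37×10^5) / [(1×1.60×10^-19)(0.123)] = 2.26 m.

r ≈ 226 cm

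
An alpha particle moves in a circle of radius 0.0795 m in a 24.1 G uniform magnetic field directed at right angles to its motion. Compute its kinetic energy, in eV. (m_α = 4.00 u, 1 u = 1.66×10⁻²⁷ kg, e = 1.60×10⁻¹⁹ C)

K ≈ 1.77 eV

v = qBr/m = (2×1.60×10^-19)(2.41×10^-3)(0.0795) / (6.64×10^-27) = 9230 m/s.
K = ½mv² = 0.5·(6.64×10^-27)·(9230)² = 2.83×10^-19 J = 1.77 eV.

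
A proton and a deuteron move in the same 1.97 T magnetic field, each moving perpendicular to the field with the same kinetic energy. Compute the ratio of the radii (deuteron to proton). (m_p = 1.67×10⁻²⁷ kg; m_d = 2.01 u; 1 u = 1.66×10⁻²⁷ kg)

ratio ≈ 1.41

r = √(2mK)/(qB) ⇒ at equal K, r ∝ √m/q.
r_{deuteron}/r_{proton} = 1.41.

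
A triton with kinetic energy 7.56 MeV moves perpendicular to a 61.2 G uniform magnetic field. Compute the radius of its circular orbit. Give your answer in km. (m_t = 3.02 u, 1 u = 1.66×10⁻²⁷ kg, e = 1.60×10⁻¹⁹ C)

Convert the energy: K = 7.56 MeV = 1.21×10^-12 J.
v = √(2K/m) = √(2·1.21×10^-12/5.01×10^-27) = 2.20×10^7 m/s.
r = mv/(qB) = (5.01×10^-27)(2.20×10^7) / [(1×1.60×10^-19)(6.12×10^-3)] = 112 m.

r ≈ 0.112 km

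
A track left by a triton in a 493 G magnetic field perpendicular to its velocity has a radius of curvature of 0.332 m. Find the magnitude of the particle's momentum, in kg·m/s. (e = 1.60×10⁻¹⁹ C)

Since qvB = mv²/r, the momentum p = mv = qBr.
p = (1×1.60×10^-19)(0.0493)(0.332) = 2.62×10^-21 kg·m/s.

p ≈ 2.62×10^-21 kg·m/s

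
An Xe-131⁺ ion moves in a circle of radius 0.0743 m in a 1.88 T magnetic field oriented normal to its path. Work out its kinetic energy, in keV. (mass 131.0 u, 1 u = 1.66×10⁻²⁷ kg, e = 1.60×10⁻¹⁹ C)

K ≈ 7.18 keV

v = qBr/m = (1×1.60×10^-19)(1.88)(0.0743) / (2.17×10^-25) = 1.03×10^5 m/s.
K = ½mv² = 0.5·(2.17×10^-25)·(1.03×10^5)² = 1.15×10^-15 J = 7.18 keV.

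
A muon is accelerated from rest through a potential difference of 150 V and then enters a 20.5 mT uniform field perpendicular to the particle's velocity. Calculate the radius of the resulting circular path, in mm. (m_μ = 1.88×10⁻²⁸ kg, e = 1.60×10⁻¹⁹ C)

The kinetic energy gained is K = qV = (1×1.60×10^-19)(150) = 2.40×10^-17 J.
v = √(2K/m) = 5.05×10^5 m/s.
r = mv/(qB) = (1.88×10^-28)(5.05×10^5) / [(1×1.60×10^-19)(0.0205)] = 0.0290 m.

r ≈ 29.0 mm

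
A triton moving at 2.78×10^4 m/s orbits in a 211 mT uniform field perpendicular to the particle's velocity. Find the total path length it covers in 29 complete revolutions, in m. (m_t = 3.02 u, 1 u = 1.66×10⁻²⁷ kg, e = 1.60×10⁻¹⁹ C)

L ≈ 0.752 m

r = mv/(qB) = 4.13×10^-3 m, so one revolution covers 2πr = 0.0259 m.
In 29 revolutions: L = 29·2πr = 0.752 m.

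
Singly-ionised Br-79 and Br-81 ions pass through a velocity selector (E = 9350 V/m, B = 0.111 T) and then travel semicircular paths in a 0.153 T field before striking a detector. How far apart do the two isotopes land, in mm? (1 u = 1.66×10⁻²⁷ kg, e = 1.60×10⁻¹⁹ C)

Δd ≈ 22.8 mm

Both emerge at v = E/B₁ = 8.42×10^4 m/s.
r = mv/(qB₂), so r₁ = 0.4512 m and r₂ = 0.4627 m, giving Δr = 0.0114 m.
After a semicircle each ion lands a diameter 2r from the entry slit, so the separation is 2Δr = 0.0228 m.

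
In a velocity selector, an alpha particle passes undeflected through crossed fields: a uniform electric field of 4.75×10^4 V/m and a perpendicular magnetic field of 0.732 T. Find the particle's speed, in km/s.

v ≈ 64.9 km/s

For zero net force, qE = qvB, so v = E/B.
v = (4.75×10^4) / (0.732) = 6.49×10^4 m/s.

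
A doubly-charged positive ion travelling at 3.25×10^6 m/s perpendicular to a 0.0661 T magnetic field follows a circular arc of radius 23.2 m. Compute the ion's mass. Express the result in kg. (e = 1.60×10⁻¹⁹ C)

qvB = mv²/r ⇒ m = qBr/v.
m = (2×1.60×10^-19)(0.0661)(23.2) / (3.25×10^6) = 1.51×10^-25 kg.

m ≈ 1.51×10^-25 kg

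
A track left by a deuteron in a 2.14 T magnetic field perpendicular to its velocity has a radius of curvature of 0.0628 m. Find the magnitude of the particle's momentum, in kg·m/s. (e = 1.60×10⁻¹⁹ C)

p ≈ 2.15×10^-20 kg·m/s

Since qvB = mv²/r, the momentum p = mv = qBr.
p = (1×1.60×10^-19)(2.14)(0.0628) = 2.15×10^-20 kg·m/s.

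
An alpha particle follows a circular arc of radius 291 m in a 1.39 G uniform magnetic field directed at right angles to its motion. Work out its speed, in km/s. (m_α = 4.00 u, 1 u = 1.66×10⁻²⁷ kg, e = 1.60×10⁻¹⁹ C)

v ≈ 1950 km/s

From qvB = mv²/r, v = qBr/m.
v = (2×1.60×10^-19)(1.39×10^-4)(291) / (6.64×10^-27) = 1.95×10^6 m/s.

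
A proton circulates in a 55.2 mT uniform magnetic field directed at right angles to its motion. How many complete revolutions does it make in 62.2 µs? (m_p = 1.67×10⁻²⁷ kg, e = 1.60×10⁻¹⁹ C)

T = 2πm/(qB) = 2π(1.67×10^-27) / [(1×1.60×10^-19)(0.0552)] = 1.1881×10^-6 s.
N = t/T = 6.22×10^-5 / 1.1881×10^-6 ≈ 52.35, so 52 complete revolutions.

N = 52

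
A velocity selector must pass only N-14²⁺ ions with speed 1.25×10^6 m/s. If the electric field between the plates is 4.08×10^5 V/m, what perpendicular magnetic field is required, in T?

B ≈ 0.326 T

qE = qvB ⇒ B = E/v = (4.08×10^5) / (1.25×10^6) = 0.326 T.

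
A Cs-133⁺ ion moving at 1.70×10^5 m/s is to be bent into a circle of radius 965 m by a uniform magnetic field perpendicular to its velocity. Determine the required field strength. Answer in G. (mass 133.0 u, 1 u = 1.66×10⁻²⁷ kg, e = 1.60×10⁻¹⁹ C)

qvB = mv²/r gives B = mv/(qr).
B = (2.21×10^-25)(1.70×10^5) / [(1×1.60×10^-19)(965)] = 2.43×10^-4 T.

B ≈ 2.43 G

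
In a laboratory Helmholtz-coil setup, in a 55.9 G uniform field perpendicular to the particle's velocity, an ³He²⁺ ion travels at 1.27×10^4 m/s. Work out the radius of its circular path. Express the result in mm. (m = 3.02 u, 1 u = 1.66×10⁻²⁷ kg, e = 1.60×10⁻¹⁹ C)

The magnetic force provides the centripetal force: qvB = mv²/r, so r = mv/(qB).
r = (5.01×10^-27 kg)(1.27×10^4 m/s) / [(2×1.60×10^-19 C)(5.59×10^-3 T)] = 0.0356 m.

r ≈ 35.6 mm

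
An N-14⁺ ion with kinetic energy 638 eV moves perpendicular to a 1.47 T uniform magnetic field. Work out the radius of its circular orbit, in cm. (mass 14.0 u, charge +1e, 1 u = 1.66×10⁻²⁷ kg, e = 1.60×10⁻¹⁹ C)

Convert the energy: K = 638 eV = 1.02×10^-16 J.
v = √(2K/m) = √(2·1.02×10^-16/2.32×10^-26) = 9.37×10^4 m/s.
r = mv/(qB) = (2.32×10^-26)(9.37×10^4) / [(1×1.60×10^-19)(1.47)] = 9.26×10^-3 m.

r ≈ 0.926 cm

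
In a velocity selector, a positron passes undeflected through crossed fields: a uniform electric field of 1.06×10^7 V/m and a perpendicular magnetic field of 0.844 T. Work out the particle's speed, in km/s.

For zero net force, qE = qvB, so v = E/B.
v = (1.06×10^7) / (0.844) = 1.26×10^7 m/s.

v ≈ 12600 km/s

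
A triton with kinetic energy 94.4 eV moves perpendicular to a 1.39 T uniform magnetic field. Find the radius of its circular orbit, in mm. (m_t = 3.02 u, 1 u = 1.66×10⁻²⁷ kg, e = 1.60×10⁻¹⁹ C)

Convert the energy: K = 94.4 eV = 1.51×10^-17 J.
v = √(2K/m) = √(2·1.51×10^-17/5.01×10^-27) = 7.76×10^4 m/s.
r = mv/(qB) = (5.01×10^-27)(7.76×10^4) / [(1×1.60×10^-19)(1.39)] = 1.75×10^-3 m.

r ≈ 1.75 mm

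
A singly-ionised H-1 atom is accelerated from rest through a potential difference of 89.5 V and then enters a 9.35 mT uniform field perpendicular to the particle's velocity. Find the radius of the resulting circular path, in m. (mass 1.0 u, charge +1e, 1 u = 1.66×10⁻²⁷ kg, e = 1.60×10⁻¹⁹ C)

r ≈ 0.146 m

The kinetic energy gained is K = qV = (1×1.60×10^-19)(89.5) = 1.43×10^-17 J.
v = √(2K/m) = 1.31×10^5 m/s.
r = mv/(qB) = (1.66×10^-27)(1.31×10^5) / [(1×1.60×10^-19)(9.35×10^-3)] = 0.146 m.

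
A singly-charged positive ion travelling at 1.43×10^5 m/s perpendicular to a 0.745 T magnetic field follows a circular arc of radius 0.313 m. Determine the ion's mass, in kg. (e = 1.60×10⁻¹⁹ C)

m ≈ 2.61×10^-25 kg

qvB = mv²/r ⇒ m = qBr/v.
m = (1×1.60×10^-19)(0.745)(0.313) / (1.43×10^5) = 2.61×10^-25 kg.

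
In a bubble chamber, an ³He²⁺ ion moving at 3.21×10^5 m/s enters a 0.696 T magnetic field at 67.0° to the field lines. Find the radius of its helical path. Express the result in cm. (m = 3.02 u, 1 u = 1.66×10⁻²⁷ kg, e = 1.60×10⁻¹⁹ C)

Only the perpendicular component v⊥ = v sin67.0° = 2.95×10^5 m/s is bent by the field.
r = m v⊥ /(qB) = (5.01×10^-27)(2.95×10^5) / [(2×1.60×10^-19)(0.696)] = 6.65×10^-3 m.

r ≈ 0.665 cm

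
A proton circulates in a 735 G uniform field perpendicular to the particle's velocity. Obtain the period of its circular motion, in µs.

The cyclotron period is independent of speed: T = 2πm/(qB).
T = 2π(1.67×10^-27) / [(1×1.60×10^-19)(0.0735)] = 8.92×10^-7 s.

T ≈ 0.892 µs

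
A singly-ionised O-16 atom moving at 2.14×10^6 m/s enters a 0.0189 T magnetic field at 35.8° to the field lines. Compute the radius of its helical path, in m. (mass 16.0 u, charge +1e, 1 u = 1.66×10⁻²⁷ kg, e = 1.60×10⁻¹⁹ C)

r ≈ 11.0 m

Only the perpendicular component v⊥ = v sin35.8° = 1.25×10^6 m/s is bent by the field.
r = m v⊥ /(qB) = (2.66×10^-26)(1.25×10^6) / [(1×1.60×10^-19)(0.0189)] = 11.0 m.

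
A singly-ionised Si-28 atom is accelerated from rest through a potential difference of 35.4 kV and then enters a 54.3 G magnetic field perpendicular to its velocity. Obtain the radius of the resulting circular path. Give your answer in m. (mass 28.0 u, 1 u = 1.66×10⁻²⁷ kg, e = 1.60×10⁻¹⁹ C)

The kinetic energy gained is K = qV = (1×1.60×10^-19)(3.54×10^4) = 5.66×10^-15 J.
v = √(2K/m) = 4.94×10^5 m/s.
r = mv/(qB) = (4.65×10^-26)(4.94×10^5) / [(1×1.60×10^-19)(5.43×10^-3)] = 26.4 m.

r ≈ 26.4 m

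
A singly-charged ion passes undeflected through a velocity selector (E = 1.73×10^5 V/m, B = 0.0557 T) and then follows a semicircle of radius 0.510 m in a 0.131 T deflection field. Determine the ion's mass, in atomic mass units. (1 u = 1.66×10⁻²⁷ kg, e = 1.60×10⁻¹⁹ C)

v = E/B₁ = 3.11×10^6 m/s.
From r = mv/(qB₂), m = qB₂r/v = (1×1.60×10^-19)(0.131)(0.510) / (3.11×10^6) = 3.44×10^-27 kg.
In atomic mass units: m = 3.44×10^-27 / 1.66×10^-27 = 2.07 u.

m ≈ 2.07 u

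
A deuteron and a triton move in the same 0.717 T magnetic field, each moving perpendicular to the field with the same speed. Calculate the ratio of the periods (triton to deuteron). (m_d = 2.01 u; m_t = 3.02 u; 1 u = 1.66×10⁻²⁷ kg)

ratio ≈ 1.50

T = 2πm/(qB) is independent of speed, so T₂/T₁ = (m₂/q₂)/(m₁/q₁).
T_{triton}/T_{deuteron} = (5.01×10^-27/1e) / (3.34×10^-27/1e) = 1.50.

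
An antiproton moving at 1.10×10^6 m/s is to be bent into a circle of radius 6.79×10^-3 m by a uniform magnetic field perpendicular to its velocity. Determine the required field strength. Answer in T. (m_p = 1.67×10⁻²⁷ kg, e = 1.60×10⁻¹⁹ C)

qvB = mv²/r gives B = mv/(qr).
B = (1.67×10^-27)(1.10×10^6) / [(1×1.60×10^-19)(6.79×10^-3)] = 1.69 T.

B ≈ 1.69 T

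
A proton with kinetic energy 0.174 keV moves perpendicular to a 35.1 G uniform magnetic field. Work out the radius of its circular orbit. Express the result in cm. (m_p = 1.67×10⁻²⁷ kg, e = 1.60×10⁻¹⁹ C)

r ≈ 54.3 cm

Convert the energy: K = 0.174 keV = 2.78×10^-17 J.
v = √(2K/m) = √(2·2.78×10^-17/1.67×10^-27) = 1.83×10^5 m/s.
r = mv/(qB) = (1.67×10^-27)(1.83×10^5) / [(1×1.60×10^-19)(3.51×10^-3)] = 0.543 m.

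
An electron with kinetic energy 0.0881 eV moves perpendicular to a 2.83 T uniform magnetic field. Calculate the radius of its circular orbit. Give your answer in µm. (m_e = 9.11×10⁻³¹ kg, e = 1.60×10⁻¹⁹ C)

r ≈ 0.354 µm

Convert the energy: K = 0.0881 eV = 1.41×10^-20 J.
v = √(2K/m) = √(2·1.41×10^-20/9.11×10^-31) = 1.76×10^5 m/s.
r = mv/(qB) = (9.11×10^-31)(1.76×10^5) / [(1×1.60×10^-19)(2.83)] = 3.54×10^-7 m.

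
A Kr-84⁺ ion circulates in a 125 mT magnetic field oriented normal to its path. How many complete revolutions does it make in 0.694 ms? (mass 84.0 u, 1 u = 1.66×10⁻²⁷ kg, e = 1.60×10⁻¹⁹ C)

N = 15

T = 2πm/(qB) = 2π(1.3944×10^-25) / [(1×1.60×10^-19)(0.125)] = 4.3806×10^-5 s.
N = t/T = 6.94×10^-4 / 4.3806×10^-5 ≈ 15.84, so 15 complete revolutions.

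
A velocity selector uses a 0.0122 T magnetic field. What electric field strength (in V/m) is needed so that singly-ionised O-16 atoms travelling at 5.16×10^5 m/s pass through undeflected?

qE = qvB ⇒ E = vB = (5.16×10^5)(0.0122) = 6300 V/m.

E ≈ 6300 V/m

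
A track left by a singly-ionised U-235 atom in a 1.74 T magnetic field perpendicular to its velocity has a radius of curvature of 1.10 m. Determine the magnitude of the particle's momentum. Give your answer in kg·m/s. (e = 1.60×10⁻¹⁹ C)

p ≈ 3.06×10^-19 kg·m/s

Since qvB = mv²/r, the momentum p = mv = qBr.
p = (1×1.60×10^-19)(1.74)(1.10) = 3.06×10^-19 kg·m/s.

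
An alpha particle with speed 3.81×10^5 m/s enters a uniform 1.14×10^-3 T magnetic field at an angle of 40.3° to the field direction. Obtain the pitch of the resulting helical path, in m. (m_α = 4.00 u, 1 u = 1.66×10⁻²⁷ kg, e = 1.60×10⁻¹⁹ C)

The velocity component along B is v∥ = v cos40.3° = 2.91×10^5 m/s.
The cyclotron period T = 2πm/(qB) = 1.14×10^-4 s is set by m, q, B alone.
Pitch = v∥·T = (2.91×10^5)(1.14×10^-4) = 33.2 m.

pitch ≈ 33.2 m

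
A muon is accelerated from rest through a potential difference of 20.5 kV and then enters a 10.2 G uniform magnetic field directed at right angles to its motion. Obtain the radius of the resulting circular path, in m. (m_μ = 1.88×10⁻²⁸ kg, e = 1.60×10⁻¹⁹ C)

r ≈ 6.80 m

The kinetic energy gained is K = qV = (1×1.60×10^-19)(2.05×10^4) = 3.28×10^-15 J.
v = √(2K/m) = 5.91×10^6 m/s.
r = mv/(qB) = (1.88×10^-28)(5.91×10^6) / [(1×1.60×10^-19)(1.02×10^-3)] = 6.80 m.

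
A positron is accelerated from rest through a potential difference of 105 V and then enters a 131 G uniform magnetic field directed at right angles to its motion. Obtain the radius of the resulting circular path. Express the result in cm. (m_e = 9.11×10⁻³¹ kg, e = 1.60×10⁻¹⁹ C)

The kinetic energy gained is K = qV = (1×1.60×10^-19)(105) = 1.68×10^-17 J.
v = √(2K/m) = 6.07×10^6 m/s.
r = mv/(qB) = (9.11×10^-31)(6.07×10^6) / [(1×1.60×10^-19)(0.0131)] = 2.64×10^-3 m.

r ≈ 0.264 cm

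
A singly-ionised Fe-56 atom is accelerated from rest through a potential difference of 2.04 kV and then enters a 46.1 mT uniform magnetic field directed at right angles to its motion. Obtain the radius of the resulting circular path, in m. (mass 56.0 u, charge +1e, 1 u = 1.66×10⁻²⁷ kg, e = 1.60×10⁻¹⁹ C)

r ≈ 1.06 m

The kinetic energy gained is K = qV = (1×1.60×10^-19)(2040) = 3.26×10^-16 J.
v = √(2K/m) = 8.38×10^4 m/s.
r = mv/(qB) = (9.30×10^-26)(8.38×10^4) / [(1×1.60×10^-19)(0.0461)] = 1.06 m.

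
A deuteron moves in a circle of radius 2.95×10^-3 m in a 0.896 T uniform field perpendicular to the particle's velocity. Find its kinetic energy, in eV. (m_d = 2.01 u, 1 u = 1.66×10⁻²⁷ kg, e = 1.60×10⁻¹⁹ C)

K ≈ 168 eV

v = qBr/m = (1×1.60×10^-19)(0.896)(2.95×10^-3) / (3.34×10^-27) = 1.27×10^5 m/s.
K = ½mv² = 0.5·(3.34×10^-27)·(1.27×10^5)² = 2.68×10^-17 J = 168 eV.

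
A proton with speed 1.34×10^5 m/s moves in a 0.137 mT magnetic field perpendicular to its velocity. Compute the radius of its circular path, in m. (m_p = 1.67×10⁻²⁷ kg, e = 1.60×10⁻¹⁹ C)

The magnetic force provides the centripetal force: qvB = mv²/r, so r = mv/(qB).
r = (1.67×10^-27 kg)(1.34×10^5 m/s) / [(1×1.60×10^-19 C)(1.37×10^-4 T)] = 10.2 m.

r ≈ 10.2 m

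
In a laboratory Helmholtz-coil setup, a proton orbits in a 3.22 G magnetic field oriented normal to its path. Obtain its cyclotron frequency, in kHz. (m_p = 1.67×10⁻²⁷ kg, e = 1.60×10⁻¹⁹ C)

f = qB/(2πm) = (1×1.60×10^-19)(3.22×10^-4) / [2π(1.67×10^-27)] = 4910 Hz.

f ≈ 4.91 kHz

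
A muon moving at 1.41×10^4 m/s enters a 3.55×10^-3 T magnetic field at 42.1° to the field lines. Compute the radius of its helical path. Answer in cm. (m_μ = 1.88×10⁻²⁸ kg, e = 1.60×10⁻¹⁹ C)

r ≈ 0.313 cm

Only the perpendicular component v⊥ = v sin42.1° = 9450 m/s is bent by the field.
r = m v⊥ /(qB) = (1.88×10^-28)(9450) / [(1×1.60×10^-19)(3.55×10^-3)] = 3.13×10^-3 m.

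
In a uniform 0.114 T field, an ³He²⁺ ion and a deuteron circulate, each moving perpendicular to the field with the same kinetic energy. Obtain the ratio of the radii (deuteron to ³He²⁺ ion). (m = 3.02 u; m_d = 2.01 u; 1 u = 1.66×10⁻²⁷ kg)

r = √(2mK)/(qB) ⇒ at equal K, r ∝ √m/q.
r_{deuteron}/r_{³He²⁺ ion} = 1.63.

ratio ≈ 1.63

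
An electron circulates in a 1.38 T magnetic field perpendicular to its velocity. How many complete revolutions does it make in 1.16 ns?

T = 2πm/(qB) = 2π(9.11×10^-31) / [(1×1.60×10^-19)(1.38)] = 2.5924×10^-11 s.
N = t/T = 1.16×10^-9 / 2.5924×10^-11 ≈ 44.75, so 44 complete revolutions.

N = 44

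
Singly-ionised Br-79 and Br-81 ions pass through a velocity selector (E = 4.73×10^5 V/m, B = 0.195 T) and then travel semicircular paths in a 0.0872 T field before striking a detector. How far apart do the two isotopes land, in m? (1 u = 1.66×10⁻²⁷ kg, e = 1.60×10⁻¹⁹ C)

Both emerge at v = E/B₁ = 2.43×10^6 m/s.
r = mv/(qB₂), so r₁ = 22.799 m and r₂ = 23.377 m, giving Δr = 0.577 m.
After a semicircle each ion lands a diameter 2r from the entry slit, so the separation is 2Δr = 1.15 m.

Δd ≈ 1.15 m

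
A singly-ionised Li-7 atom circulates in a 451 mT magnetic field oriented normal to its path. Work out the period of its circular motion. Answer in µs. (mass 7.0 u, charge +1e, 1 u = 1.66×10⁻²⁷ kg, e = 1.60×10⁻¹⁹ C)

The cyclotron period is independent of speed: T = 2πm/(qB).
T = 2π(1.16×10^-26) / [(1×1.60×10^-19)(0.451)] = 1.01×10^-6 s.

T ≈ 1.01 µs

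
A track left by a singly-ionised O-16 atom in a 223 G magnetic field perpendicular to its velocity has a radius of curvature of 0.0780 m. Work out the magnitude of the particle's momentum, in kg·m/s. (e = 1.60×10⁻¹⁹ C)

p ≈ 2.78×10^-22 kg·m/s

Since qvB = mv²/r, the momentum p = mv = qBr.
p = (1×1.60×10^-19)(0.0223)(0.0780) = 2.78×10^-22 kg·m/s.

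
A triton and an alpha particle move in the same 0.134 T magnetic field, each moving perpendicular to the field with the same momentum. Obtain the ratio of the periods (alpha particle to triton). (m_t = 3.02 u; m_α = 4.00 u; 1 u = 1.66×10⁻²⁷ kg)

ratio ≈ 0.662

T = 2πm/(qB) is independent of speed, so T₂/T₁ = (m₂/q₂)/(m₁/q₁).
T_{alpha particle}/T_{triton} = (6.64×10^-27/2e) / (5.01×10^-27/1e) = 0.662.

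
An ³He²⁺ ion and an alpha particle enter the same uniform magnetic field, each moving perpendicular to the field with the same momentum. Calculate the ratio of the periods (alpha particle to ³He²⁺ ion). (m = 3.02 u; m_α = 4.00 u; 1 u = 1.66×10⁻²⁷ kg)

ratio ≈ 1.32

T = 2πm/(qB) is independent of speed, so T₂/T₁ = (m₂/q₂)/(m₁/q₁).
T_{alpha particle}/T_{³He²⁺ ion} = (6.64×10^-27/2e) / (5.01×10^-27/2e) = 1.32.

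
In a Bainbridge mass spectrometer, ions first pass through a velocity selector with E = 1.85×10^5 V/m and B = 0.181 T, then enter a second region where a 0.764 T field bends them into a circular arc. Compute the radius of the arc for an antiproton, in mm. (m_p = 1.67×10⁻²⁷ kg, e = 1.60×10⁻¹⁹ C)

The selector passes v = E/B = 1.85×10^5/0.181 = 1.02×10^6 m/s.
In the deflection region, r = mv/(qB₂) = (1.67×10^-27)(1.02×10^6) / [(1×1.60×10^-19)(0.764)] = 0.0140 m.

r ≈ 14.0 mm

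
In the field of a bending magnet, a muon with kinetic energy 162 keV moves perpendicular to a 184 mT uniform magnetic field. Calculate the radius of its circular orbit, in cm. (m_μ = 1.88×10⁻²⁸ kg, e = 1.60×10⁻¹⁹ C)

Convert the energy: K = 162 keV = 2.59×10^-14 J.
v = √(2K/m) = √(2·2.59×10^-14/1.88×10^-28) = 1.66×10^7 m/s.
r = mv/(qB) = (1.88×10^-28)(1.66×10^7) / [(1×1.60×10^-19)(0.184)] = 0.106 m.

r ≈ 10.6 cm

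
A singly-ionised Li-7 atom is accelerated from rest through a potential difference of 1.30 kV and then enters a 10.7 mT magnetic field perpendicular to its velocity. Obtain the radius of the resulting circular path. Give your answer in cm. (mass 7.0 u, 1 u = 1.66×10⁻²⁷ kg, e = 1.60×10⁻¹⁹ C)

r ≈ 128 cm

The kinetic energy gained is K = qV = (1×1.60×10^-19)(1300) = 2.08×10^-16 J.
v = √(2K/m) = 1.89×10^5 m/s.
r = mv/(qB) = (1.16×10^-26)(1.89×10^5) / [(1×1.60×10^-19)(0.0107)] = 1.28 m.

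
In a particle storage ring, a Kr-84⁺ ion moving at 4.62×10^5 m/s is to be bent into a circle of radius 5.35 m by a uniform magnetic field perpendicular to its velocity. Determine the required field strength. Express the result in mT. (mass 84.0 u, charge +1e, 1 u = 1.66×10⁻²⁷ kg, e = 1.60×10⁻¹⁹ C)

qvB = mv²/r gives B = mv/(qr).
B = (1.39×10^-25)(4.62×10^5) / [(1×1.60×10^-19)(5.35)] = 0.0753 T.

B ≈ 75.3 mT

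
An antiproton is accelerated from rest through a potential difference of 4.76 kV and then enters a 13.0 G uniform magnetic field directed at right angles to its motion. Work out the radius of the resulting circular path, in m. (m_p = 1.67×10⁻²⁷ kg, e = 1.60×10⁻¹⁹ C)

The kinetic energy gained is K = qV = (1×1.60×10^-19)(4760) = 7.62×10^-16 J.
v = √(2K/m) = 9.55×10^5 m/s.
r = mv/(qB) = (1.67×10^-27)(9.55×10^5) / [(1×1.60×10^-19)(1.30×10^-3)] = 7.67 m.

r ≈ 7.67 m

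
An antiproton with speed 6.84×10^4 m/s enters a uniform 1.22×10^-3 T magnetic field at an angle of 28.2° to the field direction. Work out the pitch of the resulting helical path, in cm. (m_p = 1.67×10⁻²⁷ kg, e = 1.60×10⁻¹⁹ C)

pitch ≈ 324 cm

The velocity component along B is v∥ = v cos28.2° = 6.03×10^4 m/s.
The cyclotron period T = 2πm/(qB) = 5.38×10^-5 s is set by m, q, B alone.
Pitch = v∥·T = (6.03×10^4)(5.38×10^-5) = 3.24 m.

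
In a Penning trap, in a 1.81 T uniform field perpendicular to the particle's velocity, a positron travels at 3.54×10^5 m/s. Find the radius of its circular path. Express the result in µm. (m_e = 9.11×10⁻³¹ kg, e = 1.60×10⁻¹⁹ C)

r ≈ 1.11 µm

The magnetic force provides the centripetal force: qvB = mv²/r, so r = mv/(qB).
r = (9.11×10^-31 kg)(3.54×10^5 m/s) / [(1×1.60×10^-19 C)(1.81 T)] = 1.11×10^-6 m.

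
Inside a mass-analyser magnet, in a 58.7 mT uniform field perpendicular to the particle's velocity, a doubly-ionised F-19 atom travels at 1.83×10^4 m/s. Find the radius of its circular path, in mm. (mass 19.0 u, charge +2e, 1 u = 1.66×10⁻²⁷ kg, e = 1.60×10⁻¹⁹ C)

r ≈ 30.7 mm

The magnetic force provides the centripetal force: qvB = mv²/r, so r = mv/(qB).
r = (3.15×10^-26 kg)(1.83×10^4 m/s) / [(2×1.60×10^-19 C)(0.0587 T)] = 0.0307 m.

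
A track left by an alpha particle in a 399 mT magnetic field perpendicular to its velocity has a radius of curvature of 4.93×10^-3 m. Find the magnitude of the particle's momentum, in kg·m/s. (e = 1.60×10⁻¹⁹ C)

Since qvB = mv²/r, the momentum p = mv = qBr.
p = (2×1.60×10^-19)(0.399)(4.93×10^-3) = 6.29×10^-22 kg·m/s.

p ≈ 6.29×10^-22 kg·m/s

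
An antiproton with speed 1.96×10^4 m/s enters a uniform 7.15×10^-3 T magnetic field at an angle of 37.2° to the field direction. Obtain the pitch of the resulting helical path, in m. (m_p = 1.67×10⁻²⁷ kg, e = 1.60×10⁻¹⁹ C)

pitch ≈ 0.143 m

The velocity component along B is v∥ = v cos37.2° = 1.56×10^4 m/s.
The cyclotron period T = 2πm/(qB) = 9.17×10^-6 s is set by m, q, B alone.
Pitch = v∥·T = (1.56×10^4)(9.17×10^-6) = 0.143 m.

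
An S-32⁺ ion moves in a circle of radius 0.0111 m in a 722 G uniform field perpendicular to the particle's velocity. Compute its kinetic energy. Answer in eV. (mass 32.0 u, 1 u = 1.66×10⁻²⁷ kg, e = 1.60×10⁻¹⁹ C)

K ≈ 0.967 eV

v = qBr/m = (1×1.60×10^-19)(0.0722)(0.0111) / (5.31×10^-26) = 2410 m/s.
K = ½mv² = 0.5·(5.31×10^-26)·(2410)² = 1.55×10^-19 J = 0.967 eV.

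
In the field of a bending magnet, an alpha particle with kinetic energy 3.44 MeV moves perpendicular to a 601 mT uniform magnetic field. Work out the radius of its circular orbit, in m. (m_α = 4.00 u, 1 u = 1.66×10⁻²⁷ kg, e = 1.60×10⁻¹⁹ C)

Convert the energy: K = 3.44 MeV = 5.50×10^-13 J.
v = √(2K/m) = √(2·5.50×10^-13/6.64×10^-27) = 1.29×10^7 m/s.
r = mv/(qB) = (6.64×10^-27)(1.29×10^7) / [(2×1.60×10^-19)(0.601)] = 0.445 m.

r ≈ 0.445 m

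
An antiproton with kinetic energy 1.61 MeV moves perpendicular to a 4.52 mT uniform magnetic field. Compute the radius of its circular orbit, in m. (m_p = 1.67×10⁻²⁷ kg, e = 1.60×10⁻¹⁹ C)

r ≈ 40.6 m

Convert the energy: K = 1.61 MeV = 2.58×10^-13 J.
v = √(2K/m) = √(2·2.58×10^-13/1.67×10^-27) = 1.76×10^7 m/s.
r = mv/(qB) = (1.67×10^-27)(1.76×10^7) / [(1×1.60×10^-19)(4.52×10^-3)] = 40.6 m.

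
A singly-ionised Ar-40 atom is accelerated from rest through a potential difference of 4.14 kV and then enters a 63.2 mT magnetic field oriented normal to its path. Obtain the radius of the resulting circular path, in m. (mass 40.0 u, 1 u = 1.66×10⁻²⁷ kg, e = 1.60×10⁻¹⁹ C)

r ≈ 0.928 m

The kinetic energy gained is K = qV = (1×1.60×10^-19)(4140) = 6.62×10^-16 J.
v = √(2K/m) = 1.41×10^5 m/s.
r = mv/(qB) = (6.64×10^-26)(1.41×10^5) / [(1×1.60×10^-19)(0.0632)] = 0.928 m.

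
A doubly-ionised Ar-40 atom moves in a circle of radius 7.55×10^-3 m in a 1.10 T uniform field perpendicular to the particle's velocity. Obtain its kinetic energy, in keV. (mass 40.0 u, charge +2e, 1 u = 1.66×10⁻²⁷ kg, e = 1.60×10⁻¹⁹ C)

v = qBr/m = (2×1.60×10^-19)(1.10)(7.55×10^-3) / (6.64×10^-26) = 4.00×10^4 m/s.
K = ½mv² = 0.5·(6.64×10^-26)·(4.00×10^4)² = 5.32×10^-17 J = 0.332 keV.

K ≈ 0.332 keV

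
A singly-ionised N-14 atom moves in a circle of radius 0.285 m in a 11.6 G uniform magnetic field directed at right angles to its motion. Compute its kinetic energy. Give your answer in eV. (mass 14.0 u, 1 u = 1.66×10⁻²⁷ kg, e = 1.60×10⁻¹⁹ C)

K ≈ 0.376 eV

v = qBr/m = (1×1.60×10^-19)(1.16×10^-3)(0.285) / (2.32×10^-26) = 2280 m/s.
K = ½mv² = 0.5·(2.32×10^-26)·(2280)² = 6.02×10^-20 J = 0.376 eV.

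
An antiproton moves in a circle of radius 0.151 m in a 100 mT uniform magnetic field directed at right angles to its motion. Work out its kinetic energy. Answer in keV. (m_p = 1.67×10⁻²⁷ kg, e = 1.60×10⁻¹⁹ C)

K ≈ 10.9 keV

v = qBr/m = (1×1.60×10^-19)(0.100)(0.151) / (1.67×10^-27) = 1.45×10^6 m/s.
K = ½mv² = 0.5·(1.67×10^-27)·(1.45×10^6)² = 1.75×10^-15 J = 10.9 keV.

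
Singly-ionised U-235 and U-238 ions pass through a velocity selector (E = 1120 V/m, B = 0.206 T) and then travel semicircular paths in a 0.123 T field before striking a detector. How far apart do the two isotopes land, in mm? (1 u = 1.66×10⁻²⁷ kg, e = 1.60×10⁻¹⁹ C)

Both emerge at v = E/B₁ = 5440 m/s.
r = mv/(qB₂), so r₁ = 0.10777 m and r₂ = 0.10915 m, giving Δr = 1.38×10^-3 m.
After a semicircle each ion lands a diameter 2r from the entry slit, so the separation is 2Δr = 2.75×10^-3 m.

Δd ≈ 2.75 mm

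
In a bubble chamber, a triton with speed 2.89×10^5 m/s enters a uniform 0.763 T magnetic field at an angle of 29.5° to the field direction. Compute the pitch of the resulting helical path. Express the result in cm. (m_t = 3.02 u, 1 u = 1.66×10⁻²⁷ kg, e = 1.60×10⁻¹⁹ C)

The velocity component along B is v∥ = v cos29.5° = 2.52×10^5 m/s.
The cyclotron period T = 2πm/(qB) = 2.58×10^-7 s is set by m, q, B alone.
Pitch = v∥·T = (2.52×10^5)(2.58×10^-7) = 0.0649 m.

pitch ≈ 6.49 cm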